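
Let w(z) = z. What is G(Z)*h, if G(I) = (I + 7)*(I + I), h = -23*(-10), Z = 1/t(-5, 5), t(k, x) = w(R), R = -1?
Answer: -2760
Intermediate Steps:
t(k, x) = -1
Z = -1 (Z = 1/(-1) = -1)
h = 230
G(I) = 2*I*(7 + I) (G(I) = (7 + I)*(2*I) = 2*I*(7 + I))
G(Z)*h = (2*(-1)*(7 - 1))*230 = (2*(-1)*6)*230 = -12*230 = -2760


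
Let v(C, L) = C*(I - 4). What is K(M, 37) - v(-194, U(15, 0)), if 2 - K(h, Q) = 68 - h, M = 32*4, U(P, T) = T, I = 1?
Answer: -520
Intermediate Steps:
v(C, L) = -3*C (v(C, L) = C*(1 - 4) = C*(-3) = -3*C)
M = 128
K(h, Q) = -66 + h (K(h, Q) = 2 - (68 - h) = 2 + (-68 + h) = -66 + h)
K(M, 37) - v(-194, U(15, 0)) = (-66 + 128) - (-3)*(-194) = 62 - 1*582 = 62 - 582 = -520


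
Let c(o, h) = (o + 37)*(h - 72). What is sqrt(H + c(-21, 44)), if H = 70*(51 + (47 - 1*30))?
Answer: 14*sqrt(22) ≈ 65.666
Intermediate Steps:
c(o, h) = (-72 + h)*(37 + o) (c(o, h) = (37 + o)*(-72 + h) = (-72 + h)*(37 + o))
H = 4760 (H = 70*(51 + (47 - 30)) = 70*(51 + 17) = 70*68 = 4760)
sqrt(H + c(-21, 44)) = sqrt(4760 + (-2664 - 72*(-21) + 37*44 + 44*(-21))) = sqrt(4760 + (-2664 + 1512 + 1628 - 924)) = sqrt(4760 - 448) = sqrt(4312) = 14*sqrt(22)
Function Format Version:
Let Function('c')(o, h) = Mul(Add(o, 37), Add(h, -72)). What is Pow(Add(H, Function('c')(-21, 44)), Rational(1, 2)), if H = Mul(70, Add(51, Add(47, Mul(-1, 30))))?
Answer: Mul(14, Pow(22, Rational(1, 2))) ≈ 65.666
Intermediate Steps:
Function('c')(o, h) = Mul(Add(-72, h), Add(37, o)) (Function('c')(o, h) = Mul(Add(37, o), Add(-72, h)) = Mul(Add(-72, h), Add(37, o)))
H = 4760 (H = Mul(70, Add(51, Add(47, -30))) = Mul(70, Add(51, 17)) = Mul(70, 68) = 4760)
Pow(Add(H, Function('c')(-21, 44)), Rational(1, 2)) = Pow(Add(4760, Add(-2664, Mul(-72, -21), Mul(37, 44), Mul(44, -21))), Rational(1, 2)) = Pow(Add(4760, Add(-2664, 1512, 1628, -924)), Rational(1, 2)) = Pow(Add(4760, -448), Rational(1, 2)) = Pow(4312, Rational(1, 2)) = Mul(14, Pow(22, Rational(1, 2)))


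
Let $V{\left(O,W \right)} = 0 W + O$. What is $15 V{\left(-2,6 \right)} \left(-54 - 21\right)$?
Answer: $2250$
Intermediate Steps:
$V{\left(O,W \right)} = O$ ($V{\left(O,W \right)} = 0 + O = O$)
$15 V{\left(-2,6 \right)} \left(-54 - 21\right) = 15 \left(-2\right) \left(-54 - 21\right) = \left(-30\right) \left(-75\right) = 2250$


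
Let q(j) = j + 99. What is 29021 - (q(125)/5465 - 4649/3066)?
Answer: 486291599491/16755690 ≈ 29022.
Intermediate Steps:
q(j) = 99 + j
29021 - (q(125)/5465 - 4649/3066) = 29021 - ((99 + 125)/5465 - 4649/3066) = 29021 - (224*(1/5465) - 4649*1/3066) = 29021 - (224/5465 - 4649/3066) = 29021 - 1*(-24720001/16755690) = 29021 + 24720001/16755690 = 486291599491/16755690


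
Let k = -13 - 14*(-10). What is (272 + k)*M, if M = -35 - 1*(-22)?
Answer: -5187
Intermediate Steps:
M = -13 (M = -35 + 22 = -13)
k = 127 (k = -13 + 140 = 127)
(272 + k)*M = (272 + 127)*(-13) = 399*(-13) = -5187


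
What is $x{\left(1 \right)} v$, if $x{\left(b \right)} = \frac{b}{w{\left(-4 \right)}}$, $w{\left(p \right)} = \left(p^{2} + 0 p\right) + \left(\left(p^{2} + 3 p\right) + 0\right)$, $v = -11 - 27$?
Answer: $- \frac{19}{10} \approx -1.9$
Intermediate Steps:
$v = -38$
$w{\left(p \right)} = 2 p^{2} + 3 p$ ($w{\left(p \right)} = \left(p^{2} + 0\right) + \left(p^{2} + 3 p\right) = p^{2} + \left(p^{2} + 3 p\right) = 2 p^{2} + 3 p$)
$x{\left(b \right)} = \frac{b}{20}$ ($x{\left(b \right)} = \frac{b}{\left(-4\right) \left(3 + 2 \left(-4\right)\right)} = \frac{b}{\left(-4\right) \left(3 - 8\right)} = \frac{b}{\left(-4\right) \left(-5\right)} = \frac{b}{20}$)
$x{\left(1 \right)} v = \frac{1}{20} \cdot 1 \left(-38\right) = \frac{1}{20} \left(-38\right) = - \frac{19}{10}$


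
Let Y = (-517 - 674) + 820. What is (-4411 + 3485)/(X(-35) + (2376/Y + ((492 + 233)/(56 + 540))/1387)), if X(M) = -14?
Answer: 283992987992/6257486665 ≈ 45.385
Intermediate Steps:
Y = -371 (Y = -1191 + 820 = -371)
(-4411 + 3485)/(X(-35) + (2376/Y + ((492 + 233)/(56 + 540))/1387)) = (-4411 + 3485)/(-14 + (2376/(-371) + ((492 + 233)/(56 + 540))/1387)) = -926/(-14 + (2376*(-1/371) + (725/596)*(1/1387))) = -926/(-14 + (-2376/371 + (725*(1/596))*(1/1387))) = -926/(-14 + (-2376/371 + (725/596)*(1/1387))) = -926/(-14 + (-2376/371 + 725/826652)) = -926/(-14 - 1963856177/306687892) = -926/(-6257486665/306687892) = -926*(-306687892/6257486665) = 283992987992/6257486665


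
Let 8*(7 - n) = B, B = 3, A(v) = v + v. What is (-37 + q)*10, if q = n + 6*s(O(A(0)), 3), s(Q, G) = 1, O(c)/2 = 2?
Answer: -975/4 ≈ -243.75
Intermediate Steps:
A(v) = 2*v
O(c) = 4 (O(c) = 2*2 = 4)
n = 53/8 (n = 7 - ⅛*3 = 7 - 3/8 = 53/8 ≈ 6.6250)
q = 101/8 (q = 53/8 + 6*1 = 53/8 + 6 = 101/8 ≈ 12.625)
(-37 + q)*10 = (-37 + 101/8)*10 = -195/8*10 = -975/4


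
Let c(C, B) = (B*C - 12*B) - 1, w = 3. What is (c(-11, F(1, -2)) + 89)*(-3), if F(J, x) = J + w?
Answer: 12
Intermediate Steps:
F(J, x) = 3 + J (F(J, x) = J + 3 = 3 + J)
c(C, B) = -1 - 12*B + B*C (c(C, B) = (-12*B + B*C) - 1 = -1 - 12*B + B*C)
(c(-11, F(1, -2)) + 89)*(-3) = ((-1 - 12*(3 + 1) + (3 + 1)*(-11)) + 89)*(-3) = ((-1 - 12*4 + 4*(-11)) + 89)*(-3) = ((-1 - 48 - 44) + 89)*(-3) = (-93 + 89)*(-3) = -4*(-3) = 12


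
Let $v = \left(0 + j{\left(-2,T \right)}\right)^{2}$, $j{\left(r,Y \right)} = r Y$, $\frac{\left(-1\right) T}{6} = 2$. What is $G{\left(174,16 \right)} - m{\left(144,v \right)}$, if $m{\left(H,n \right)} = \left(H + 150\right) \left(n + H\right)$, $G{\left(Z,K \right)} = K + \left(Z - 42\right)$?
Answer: $-211532$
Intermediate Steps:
$T = -12$ ($T = \left(-6\right) 2 = -12$)
$j{\left(r,Y \right)} = Y r$
$G{\left(Z,K \right)} = -42 + K + Z$ ($G{\left(Z,K \right)} = K + \left(Z - 42\right) = K + \left(-42 + Z\right) = -42 + K + Z$)
$v = 576$ ($v = \left(0 - -24\right)^{2} = \left(0 + 24\right)^{2} = 24^{2} = 576$)
$m{\left(H,n \right)} = \left(150 + H\right) \left(H + n\right)$
$G{\left(174,16 \right)} - m{\left(144,v \right)} = \left(-42 + 16 + 174\right) - \left(144^{2} + 150 \cdot 144 + 150 \cdot 576 + 144 \cdot 576\right) = 148 - \left(20736 + 21600 + 86400 + 82944\right) = 148 - 211680 = -211532$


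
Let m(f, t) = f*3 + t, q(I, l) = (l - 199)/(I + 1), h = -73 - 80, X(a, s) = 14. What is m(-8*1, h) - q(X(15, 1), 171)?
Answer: -2627/15 ≈ -175.13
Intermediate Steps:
h = -153
q(I, l) = (-199 + l)/(1 + I)
m(f, t) = t + 3*f (m(f, t) = 3*f + t = t + 3*f)
m(-8*1, h) - q(X(15, 1), 171) = (-153 + 3*(-8*1)) - (-199 + 171)/(1 + 14) = (-153 + 3*(-8)) - (-28)/15 = (-153 - 24) - (-28)/15 = -177 - 1*(-28/15) = -177 + 28/15 = -2627/15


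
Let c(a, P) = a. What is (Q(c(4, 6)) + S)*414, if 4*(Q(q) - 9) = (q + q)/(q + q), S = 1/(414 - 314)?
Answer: 95841/25 ≈ 3833.6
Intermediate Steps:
S = 1/100 ≈ 0.010000
Q(q) = 37/4 (Q(q) = 9 + ((q + q)/(q + q))/4 = 9 + ((2*q)/((2*q)))/4 = 9 + ((2*q)*(1/(2*q)))/4 = 9 + (1/4)*1 = 9 + 1/4 = 37/4)
(Q(c(4, 6)) + S)*414 = (37/4 + 1/100)*414 = (463/50)*414 = 95841/25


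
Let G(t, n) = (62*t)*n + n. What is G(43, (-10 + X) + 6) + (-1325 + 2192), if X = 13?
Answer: 24870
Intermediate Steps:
G(t, n) = n + 62*n*t (G(t, n) = 62*n*t + n = n + 62*n*t)
G(43, (-10 + X) + 6) + (-1325 + 2192) = ((-10 + 13) + 6)*(1 + 62*43) + (-1325 + 2192) = (3 + 6)*(1 + 2666) + 867 = 9*2667 + 867 = 24003 + 867 = 24870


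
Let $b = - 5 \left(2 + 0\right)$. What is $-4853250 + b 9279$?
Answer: $-4946040$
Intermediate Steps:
$b = -10$ ($b = \left(-5\right) 2 = -10$)
$-4853250 + b 9279 = -4853250 - 92790 = -4946040$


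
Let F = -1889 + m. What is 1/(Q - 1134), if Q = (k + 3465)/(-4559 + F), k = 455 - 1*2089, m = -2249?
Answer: -8697/9864229 ≈ -0.00088167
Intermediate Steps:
F = -4138 (F = -1889 - 2249 = -4138)
k = -1634 (k = 455 - 2089 = -1634)
Q = -1831/8697 (Q = (-1634 + 3465)/(-4559 - 4138) = 1831/(-8697) = 1831*(-1/8697) = -1831/8697 ≈ -0.21053)
1/(Q - 1134) = 1/(-1831/8697 - 1134) = 1/(-9864229/8697) = -8697/9864229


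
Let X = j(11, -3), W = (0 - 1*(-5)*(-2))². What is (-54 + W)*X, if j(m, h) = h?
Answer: -138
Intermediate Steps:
W = 100 (W = (0 + 5*(-2))² = (0 - 10)² = (-10)² = 100)
X = -3
(-54 + W)*X = (-54 + 100)*(-3) = 46*(-3) = -138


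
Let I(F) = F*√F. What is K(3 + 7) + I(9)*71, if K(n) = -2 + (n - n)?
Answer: 1915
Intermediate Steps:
I(F) = F^(3/2)
K(n) = -2 (K(n) = -2 + 0 = -2)
K(3 + 7) + I(9)*71 = -2 + 9^(3/2)*71 = -2 + 27*71 = -2 + 1917 = 1915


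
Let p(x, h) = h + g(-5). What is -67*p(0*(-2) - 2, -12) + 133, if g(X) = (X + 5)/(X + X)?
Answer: 937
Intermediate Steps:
g(X) = (5 + X)/(2*X) (g(X) = (5 + X)/((2*X)) = (5 + X)*(1/(2*X)) = (5 + X)/(2*X))
p(x, h) = h (p(x, h) = h + (½)*(5 - 5)/(-5) = h + (½)*(-⅕)*0 = h + 0 = h)
-67*p(0*(-2) - 2, -12) + 133 = -67*(-12) + 133 = 804 + 133 = 937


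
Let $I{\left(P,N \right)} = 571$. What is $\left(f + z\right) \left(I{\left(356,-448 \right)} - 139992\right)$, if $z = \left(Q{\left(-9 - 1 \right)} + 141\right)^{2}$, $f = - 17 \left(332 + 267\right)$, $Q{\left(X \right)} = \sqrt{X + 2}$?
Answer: $-1350989490 - 78633444 i \sqrt{2} \approx -1.351 \cdot 10^{9} - 1.112 \cdot 10^{8} i$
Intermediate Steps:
$Q{\left(X \right)} = \sqrt{2 + X}$
$f = -10183$ ($f = \left(-17\right) 599 = -10183$)
$z = \left(141 + 2 i \sqrt{2}\right)^{2}$ ($z = \left(\sqrt{2 - 10} + 141\right)^{2} = \left(\sqrt{-8} + 141\right)^{2} = \left(2 i \sqrt{2} + 141\right)^{2} = \left(141 + 2 i \sqrt{2}\right)^{2} \approx 19873.0 + 797.62 i$)
$\left(f + z\right) \left(I{\left(356,-448 \right)} - 139992\right) = \left(-10183 + \left(19873 + 564 i \sqrt{2}\right)\right) \left(571 - 139992\right) = \left(9690 + 564 i \sqrt{2}\right) \left(-139421\right) = -1350989490 - 78633444 i \sqrt{2}$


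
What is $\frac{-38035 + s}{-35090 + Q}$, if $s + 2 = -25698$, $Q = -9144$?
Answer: $\frac{63735}{44234} \approx 1.4409$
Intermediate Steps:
$s = -25700$ ($s = -2 - 25698 = -25700$)
$\frac{-38035 + s}{-35090 + Q} = \frac{-38035 - 25700}{-35090 - 9144} = - \frac{63735}{-44234} = \left(-63735\right) \left(- \frac{1}{44234}\right) = \frac{63735}{44234}$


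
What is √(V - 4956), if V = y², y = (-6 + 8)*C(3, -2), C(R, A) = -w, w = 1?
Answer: 2*I*√1238 ≈ 70.37*I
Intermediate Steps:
C(R, A) = -1 (C(R, A) = -1*1 = -1)
y = -2 (y = (-6 + 8)*(-1) = 2*(-1) = -2)
V = 4 (V = (-2)² = 4)
√(V - 4956) = √(4 - 4956) = √(-4952) = 2*I*√1238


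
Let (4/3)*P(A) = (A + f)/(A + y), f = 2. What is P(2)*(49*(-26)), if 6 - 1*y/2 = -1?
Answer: -1911/8 ≈ -238.88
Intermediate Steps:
y = 14 (y = 12 - 2*(-1) = 12 + 2 = 14)
P(A) = 3*(2 + A)/(4*(14 + A)) (P(A) = 3*((A + 2)/(A + 14))/4 = 3*((2 + A)/(14 + A))/4 = 3*(2 + A)/(4*(14 + A)))
P(2)*(49*(-26)) = (3*(2 + 2)/(4*(14 + 2)))*(49*(-26)) = ((¾)*4/16)*(-1274) = ((¾)*(1/16)*4)*(-1274) = (3/16)*(-1274) = -1911/8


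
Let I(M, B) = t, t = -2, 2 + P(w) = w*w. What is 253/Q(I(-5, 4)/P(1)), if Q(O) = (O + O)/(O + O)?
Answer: 253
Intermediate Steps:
P(w) = -2 + w² (P(w) = -2 + w*w = -2 + w²)
I(M, B) = -2
Q(O) = 1 (Q(O) = (2*O)/((2*O)) = (2*O)*(1/(2*O)) = 1)
253/Q(I(-5, 4)/P(1)) = 253/1 = 253*1 = 253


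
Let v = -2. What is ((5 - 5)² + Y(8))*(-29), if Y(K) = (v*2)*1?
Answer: 116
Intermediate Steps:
Y(K) = -4 (Y(K) = -2*2*1 = -4*1 = -4)
((5 - 5)² + Y(8))*(-29) = ((5 - 5)² - 4)*(-29) = (0² - 4)*(-29) = (0 - 4)*(-29) = -4*(-29) = 116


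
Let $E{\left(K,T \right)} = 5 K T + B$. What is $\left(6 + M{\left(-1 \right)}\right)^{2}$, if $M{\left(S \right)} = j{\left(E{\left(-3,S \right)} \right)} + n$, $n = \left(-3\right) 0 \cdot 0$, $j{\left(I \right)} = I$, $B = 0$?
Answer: $441$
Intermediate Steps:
$E{\left(K,T \right)} = 5 K T$ ($E{\left(K,T \right)} = 5 K T + 0 = 5 K T$)
$n = 0$ ($n = 0 \cdot 0 = 0$)
$M{\left(S \right)} = - 15 S$ ($M{\left(S \right)} = 5 \left(-3\right) S + 0 = - 15 S + 0 = - 15 S$)
$\left(6 + M{\left(-1 \right)}\right)^{2} = \left(6 - -15\right)^{2} = \left(6 + 15\right)^{2} = 21^{2} = 441$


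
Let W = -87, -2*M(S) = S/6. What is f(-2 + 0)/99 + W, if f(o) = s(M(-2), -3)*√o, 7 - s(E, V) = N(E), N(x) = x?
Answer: -87 + 41*I*√2/594 ≈ -87.0 + 0.097614*I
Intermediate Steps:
M(S) = -S/12 (M(S) = -S/(2*6) = -S/12)
s(E, V) = 7 - E
f(o) = 41*√o/6 (f(o) = (7 - (-1)*(-2)/12)*√o = (7 - 1*⅙)*√o = (7 - ⅙)*√o = 41*√o/6)
f(-2 + 0)/99 + W = (41*√(-2 + 0)/6)/99 - 87 = (41*√(-2)/6)/99 - 87 = (41*(I*√2)/6)/99 - 87 = (41*I*√2/6)/99 - 87 = 41*I*√2/594 - 87 = -87 + 41*I*√2/594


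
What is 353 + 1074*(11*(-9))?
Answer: -105973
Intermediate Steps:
353 + 1074*(11*(-9)) = 353 + 1074*(-99) = 353 - 106326 = -105973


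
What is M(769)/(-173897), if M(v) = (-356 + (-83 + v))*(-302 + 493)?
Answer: -63030/173897 ≈ -0.36246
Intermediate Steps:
M(v) = -83849 + 191*v (M(v) = (-439 + v)*191 = -83849 + 191*v)
M(769)/(-173897) = (-83849 + 191*769)/(-173897) = (-83849 + 146879)*(-1/173897) = 63030*(-1/173897) = -63030/173897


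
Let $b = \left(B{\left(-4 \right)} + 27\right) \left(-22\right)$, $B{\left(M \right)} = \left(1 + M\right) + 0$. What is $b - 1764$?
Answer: $-2292$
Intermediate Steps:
$B{\left(M \right)} = 1 + M$
$b = -528$ ($b = \left(\left(1 - 4\right) + 27\right) \left(-22\right) = \left(-3 + 27\right) \left(-22\right) = 24 \left(-22\right) = -528$)
$b - 1764 = -528 - 1764 = -2292$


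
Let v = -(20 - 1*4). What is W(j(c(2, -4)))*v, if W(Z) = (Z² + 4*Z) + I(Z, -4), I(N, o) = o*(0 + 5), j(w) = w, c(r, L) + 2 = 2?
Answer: 320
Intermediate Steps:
c(r, L) = 0 (c(r, L) = -2 + 2 = 0)
I(N, o) = 5*o (I(N, o) = o*5 = 5*o)
W(Z) = -20 + Z² + 4*Z (W(Z) = (Z² + 4*Z) + 5*(-4) = (Z² + 4*Z) - 20 = -20 + Z² + 4*Z)
v = -16 (v = -(20 - 4) = -1*16 = -16)
W(j(c(2, -4)))*v = (-20 + 0² + 4*0)*(-16) = (-20 + 0 + 0)*(-16) = -20*(-16) = 320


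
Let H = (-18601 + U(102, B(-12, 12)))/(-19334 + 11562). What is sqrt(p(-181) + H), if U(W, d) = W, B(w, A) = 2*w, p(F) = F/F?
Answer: 3*sqrt(5671617)/3886 ≈ 1.8385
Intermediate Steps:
p(F) = 1
H = 18499/7772 (H = (-18601 + 102)/(-19334 + 11562) = -18499/(-7772) = -18499*(-1/7772) = 18499/7772 ≈ 2.3802)
sqrt(p(-181) + H) = sqrt(1 + 18499/7772) = sqrt(26271/7772) = 3*sqrt(5671617)/3886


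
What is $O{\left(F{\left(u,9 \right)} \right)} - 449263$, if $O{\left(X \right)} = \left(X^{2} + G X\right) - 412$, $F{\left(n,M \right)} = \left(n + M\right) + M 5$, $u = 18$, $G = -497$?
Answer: $-480275$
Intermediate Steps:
$F{\left(n,M \right)} = n + 6 M$ ($F{\left(n,M \right)} = \left(M + n\right) + 5 M = n + 6 M$)
$O{\left(X \right)} = -412 + X^{2} - 497 X$ ($O{\left(X \right)} = \left(X^{2} - 497 X\right) - 412 = -412 + X^{2} - 497 X$)
$O{\left(F{\left(u,9 \right)} \right)} - 449263 = \left(-412 + \left(18 + 6 \cdot 9\right)^{2} - 497 \left(18 + 6 \cdot 9\right)\right) - 449263 = \left(-412 + \left(18 + 54\right)^{2} - 497 \left(18 + 54\right)\right) - 449263 = \left(-412 + 72^{2} - 35784\right) - 449263 = \left(-412 + 5184 - 35784\right) - 449263 = -31012 - 449263 = -480275$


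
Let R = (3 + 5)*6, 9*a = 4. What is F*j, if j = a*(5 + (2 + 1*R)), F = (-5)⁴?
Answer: 137500/9 ≈ 15278.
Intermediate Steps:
a = 4/9 (a = (⅑)*4 = 4/9 ≈ 0.44444)
R = 48 (R = 8*6 = 48)
F = 625
j = 220/9 (j = 4*(5 + (2 + 1*48))/9 = 4*(5 + (2 + 48))/9 = 4*(5 + 50)/9 = (4/9)*55 = 220/9 ≈ 24.444)
F*j = 625*(220/9) = 137500/9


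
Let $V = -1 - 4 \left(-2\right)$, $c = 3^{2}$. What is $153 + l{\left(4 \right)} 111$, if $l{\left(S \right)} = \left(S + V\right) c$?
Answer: $11142$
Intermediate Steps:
$c = 9$
$V = 7$ ($V = -1 - -8 = -1 + 8 = 7$)
$l{\left(S \right)} = 63 + 9 S$ ($l{\left(S \right)} = \left(S + 7\right) 9 = \left(7 + S\right) 9 = 63 + 9 S$)
$153 + l{\left(4 \right)} 111 = 153 + \left(63 + 9 \cdot 4\right) 111 = 153 + \left(63 + 36\right) 111 = 153 + 99 \cdot 111 = 153 + 10989 = 11142$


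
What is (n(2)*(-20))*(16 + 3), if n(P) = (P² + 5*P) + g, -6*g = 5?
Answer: -15010/3 ≈ -5003.3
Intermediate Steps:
g = -⅚ (g = -⅙*5 = -⅚ ≈ -0.83333)
n(P) = -⅚ + P² + 5*P (n(P) = (P² + 5*P) - ⅚ = -⅚ + P² + 5*P)
(n(2)*(-20))*(16 + 3) = ((-⅚ + 2² + 5*2)*(-20))*(16 + 3) = ((-⅚ + 4 + 10)*(-20))*19 = ((79/6)*(-20))*19 = -790/3*19 = -15010/3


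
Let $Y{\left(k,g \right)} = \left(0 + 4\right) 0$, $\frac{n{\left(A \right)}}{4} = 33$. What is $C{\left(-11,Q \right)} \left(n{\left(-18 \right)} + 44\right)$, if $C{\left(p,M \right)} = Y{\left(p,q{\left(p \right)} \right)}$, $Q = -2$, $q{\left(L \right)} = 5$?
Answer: $0$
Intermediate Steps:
$n{\left(A \right)} = 132$ ($n{\left(A \right)} = 4 \cdot 33 = 132$)
$Y{\left(k,g \right)} = 0$ ($Y{\left(k,g \right)} = 4 \cdot 0 = 0$)
$C{\left(p,M \right)} = 0$
$C{\left(-11,Q \right)} \left(n{\left(-18 \right)} + 44\right) = 0 \left(132 + 44\right) = 0 \cdot 176 = 0$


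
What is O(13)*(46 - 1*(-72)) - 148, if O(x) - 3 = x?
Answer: 1740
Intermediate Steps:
O(x) = 3 + x
O(13)*(46 - 1*(-72)) - 148 = (3 + 13)*(46 - 1*(-72)) - 148 = 16*(46 + 72) - 148 = 16*118 - 148 = 1888 - 148 = 1740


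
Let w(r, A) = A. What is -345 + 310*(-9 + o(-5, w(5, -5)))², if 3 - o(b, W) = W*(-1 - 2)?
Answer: 136365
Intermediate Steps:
o(b, W) = 3 + 3*W (o(b, W) = 3 - W*(-1 - 2) = 3 - W*(-3) = 3 - (-3)*W = 3 + 3*W)
-345 + 310*(-9 + o(-5, w(5, -5)))² = -345 + 310*(-9 + (3 + 3*(-5)))² = -345 + 310*(-9 + (3 - 15))² = -345 + 310*(-9 - 12)² = -345 + 310*(-21)² = -345 + 310*441 = -345 + 136710 = 136365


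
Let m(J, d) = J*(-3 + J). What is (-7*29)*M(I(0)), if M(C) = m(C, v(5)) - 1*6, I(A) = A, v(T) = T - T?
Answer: 1218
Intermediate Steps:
v(T) = 0
M(C) = -6 + C*(-3 + C) (M(C) = C*(-3 + C) - 1*6 = C*(-3 + C) - 6 = -6 + C*(-3 + C))
(-7*29)*M(I(0)) = (-7*29)*(-6 + 0*(-3 + 0)) = -203*(-6 + 0*(-3)) = -203*(-6 + 0) = -203*(-6) = 1218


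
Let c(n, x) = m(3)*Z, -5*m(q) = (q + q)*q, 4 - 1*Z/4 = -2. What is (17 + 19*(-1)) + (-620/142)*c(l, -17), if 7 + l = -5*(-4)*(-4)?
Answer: 26642/71 ≈ 375.24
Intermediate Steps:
Z = 24 (Z = 16 - 4*(-2) = 16 + 8 = 24)
l = -87 (l = -7 - 5*(-4)*(-4) = -7 + 20*(-4) = -7 - 80 = -87)
m(q) = -2*q²/5 (m(q) = -(q + q)*q/5 = -2*q*q/5 = -2*q²/5)
c(n, x) = -432/5 (c(n, x) = -⅖*3²*24 = -⅖*9*24 = -18/5*24 = -432/5)
(17 + 19*(-1)) + (-620/142)*c(l, -17) = (17 + 19*(-1)) - 620/142*(-432/5) = (17 - 19) - 620*1/142*(-432/5) = -2 - 310/71*(-432/5) = -2 + 26784/71 = 26642/71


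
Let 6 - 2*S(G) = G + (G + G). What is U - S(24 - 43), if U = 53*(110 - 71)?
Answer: 4071/2 ≈ 2035.5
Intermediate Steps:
S(G) = 3 - 3*G/2 (S(G) = 3 - (G + (G + G))/2 = 3 - (G + 2*G)/2 = 3 - 3*G/2)
U = 2067 (U = 53*39 = 2067)
U - S(24 - 43) = 2067 - (3 - 3*(24 - 43)/2) = 2067 - (3 - 3/2*(-19)) = 2067 - (3 + 57/2) = 2067 - 1*63/2 = 2067 - 63/2 = 4071/2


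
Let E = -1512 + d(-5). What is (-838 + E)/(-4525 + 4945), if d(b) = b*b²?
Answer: -165/28 ≈ -5.8929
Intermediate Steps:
d(b) = b³
E = -1637 (E = -1512 + (-5)³ = -1512 - 125 = -1637)
(-838 + E)/(-4525 + 4945) = (-838 - 1637)/(-4525 + 4945) = -2475/420 = -2475*1/420 = -165/28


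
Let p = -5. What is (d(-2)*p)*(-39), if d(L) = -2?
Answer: -390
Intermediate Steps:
(d(-2)*p)*(-39) = -2*(-5)*(-39) = 10*(-39) = -390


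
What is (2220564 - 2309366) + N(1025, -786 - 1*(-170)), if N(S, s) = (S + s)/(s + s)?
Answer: -109404473/1232 ≈ -88802.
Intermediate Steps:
N(S, s) = (S + s)/(2*s) (N(S, s) = (S + s)/((2*s)) = (S + s)*(1/(2*s)) = (S + s)/(2*s))
(2220564 - 2309366) + N(1025, -786 - 1*(-170)) = (2220564 - 2309366) + (1025 + (-786 - 1*(-170)))/(2*(-786 - 1*(-170))) = -88802 + (1025 + (-786 + 170))/(2*(-786 + 170)) = -88802 + (½)*(1025 - 616)/(-616) = -88802 + (½)*(-1/616)*409 = -88802 - 409/1232 = -109404473/1232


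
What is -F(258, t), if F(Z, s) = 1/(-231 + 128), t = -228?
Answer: 1/103 ≈ 0.0097087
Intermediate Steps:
F(Z, s) = -1/103 (F(Z, s) = 1/(-103) = -1/103)
-F(258, t) = -1*(-1/103) = 1/103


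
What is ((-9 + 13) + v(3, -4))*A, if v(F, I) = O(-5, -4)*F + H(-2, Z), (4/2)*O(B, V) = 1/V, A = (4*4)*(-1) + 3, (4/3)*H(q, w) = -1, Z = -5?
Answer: -299/8 ≈ -37.375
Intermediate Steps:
H(q, w) = -¾ (H(q, w) = (¾)*(-1) = -¾)
A = -13 (A = 16*(-1) + 3 = -16 + 3 = -13)
O(B, V) = 1/(2*V)
v(F, I) = -¾ - F/8 (v(F, I) = ((½)/(-4))*F - ¾ = ((½)*(-¼))*F - ¾ = -F/8 - ¾ = -¾ - F/8)
((-9 + 13) + v(3, -4))*A = ((-9 + 13) + (-¾ - ⅛*3))*(-13) = (4 + (-¾ - 3/8))*(-13) = (4 - 9/8)*(-13) = (23/8)*(-13) = -299/8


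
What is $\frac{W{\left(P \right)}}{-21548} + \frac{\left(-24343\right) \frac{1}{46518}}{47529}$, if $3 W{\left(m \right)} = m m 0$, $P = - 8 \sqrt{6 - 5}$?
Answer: $- \frac{24343}{2210954022} \approx -1.101 \cdot 10^{-5}$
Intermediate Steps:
$P = -8$ ($P = - 8 \sqrt{1} = \left(-8\right) 1 = -8$)
$W{\left(m \right)} = 0$ ($W{\left(m \right)} = \frac{m m 0}{3} = \frac{m^{2} \cdot 0}{3} = \frac{1}{3} \cdot 0 = 0$)
$\frac{W{\left(P \right)}}{-21548} + \frac{\left(-24343\right) \frac{1}{46518}}{47529} = \frac{0}{-21548} + \frac{\left(-24343\right) \frac{1}{46518}}{47529} = 0 \left(- \frac{1}{21548}\right) + \left(-24343\right) \frac{1}{46518} \cdot \frac{1}{47529} = 0 - \frac{24343}{2210954022} = - \frac{24343}{2210954022}$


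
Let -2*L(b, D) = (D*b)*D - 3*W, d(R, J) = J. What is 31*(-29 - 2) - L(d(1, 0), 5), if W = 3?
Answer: -1931/2 ≈ -965.50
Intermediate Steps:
L(b, D) = 9/2 - b*D**2/2 (L(b, D) = -((D*b)*D - 3*3)/2 = -(b*D**2 - 9)/2 = -(-9 + b*D**2)/2 = 9/2 - b*D**2/2)
31*(-29 - 2) - L(d(1, 0), 5) = 31*(-29 - 2) - (9/2 - 1/2*0*5**2) = 31*(-31) - (9/2 - 1/2*0*25) = -961 - (9/2 + 0) = -961 - 1*9/2 = -961 - 9/2 = -1931/2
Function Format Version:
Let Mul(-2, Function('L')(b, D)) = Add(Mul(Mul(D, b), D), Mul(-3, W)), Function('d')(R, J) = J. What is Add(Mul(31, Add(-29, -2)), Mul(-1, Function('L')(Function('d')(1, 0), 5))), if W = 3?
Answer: Rational(-1931, 2) ≈ -965.50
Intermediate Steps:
Function('L')(b, D) = Add(Rational(9, 2), Mul(Rational(-1, 2), b, Pow(D, 2))) (Function('L')(b, D) = Mul(Rational(-1, 2), Add(Mul(Mul(D, b), D), Mul(-3, 3))) = Mul(Rational(-1, 2), Add(Mul(b, Pow(D, 2)), -9)) = Mul(Rational(-1, 2), Add(-9, Mul(b, Pow(D, 2)))) = Add(Rational(9, 2), Mul(Rational(-1, 2), b, Pow(D, 2))))
Add(Mul(31, Add(-29, -2)), Mul(-1, Function('L')(Function('d')(1, 0), 5))) = Add(Mul(31, Add(-29, -2)), Mul(-1, Add(Rational(9, 2), Mul(Rational(-1, 2), 0, Pow(5, 2))))) = Add(Mul(31, -31), Mul(-1, Add(Rational(9, 2), Mul(Rational(-1, 2), 0, 25)))) = Add(-961, Mul(-1, Add(Rational(9, 2), 0))) = Add(-961, Mul(-1, Rational(9, 2))) = Add(-961, Rational(-9, 2)) = Rational(-1931, 2)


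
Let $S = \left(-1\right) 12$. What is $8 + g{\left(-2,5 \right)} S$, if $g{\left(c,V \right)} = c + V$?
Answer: $-28$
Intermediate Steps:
$g{\left(c,V \right)} = V + c$
$S = -12$
$8 + g{\left(-2,5 \right)} S = 8 + \left(5 - 2\right) \left(-12\right) = 8 + 3 \left(-12\right) = 8 - 36 = -28$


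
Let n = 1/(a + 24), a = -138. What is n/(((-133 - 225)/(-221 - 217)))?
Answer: -73/6802 ≈ -0.010732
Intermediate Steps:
n = -1/114 (n = 1/(-138 + 24) = 1/(-114) = -1/114 ≈ -0.0087719)
n/(((-133 - 225)/(-221 - 217))) = -(-221 - 217)/(-133 - 225)/114 = -1/(114*((-358/(-438)))) = -1/(114*((-358*(-1/438)))) = -1/(114*179/219) = -1/114*219/179 = -73/6802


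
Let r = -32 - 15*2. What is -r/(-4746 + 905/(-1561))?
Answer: -96782/7409411 ≈ -0.013062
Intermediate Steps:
r = -62 (r = -32 - 30 = -62)
-r/(-4746 + 905/(-1561)) = -(-62)/(-4746 + 905/(-1561)) = -(-62)/(-4746 + 905*(-1/1561)) = -(-62)/(-4746 - 905/1561) = -(-62)/(-7409411/1561) = -(-62)*(-1561)/7409411 = -1*96782/7409411 = -96782/7409411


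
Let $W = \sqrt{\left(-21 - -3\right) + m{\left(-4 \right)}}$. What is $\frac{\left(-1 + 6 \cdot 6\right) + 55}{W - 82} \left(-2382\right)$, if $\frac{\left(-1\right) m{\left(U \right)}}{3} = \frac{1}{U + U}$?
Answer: $\frac{140633280}{53933} + \frac{428760 i \sqrt{282}}{53933} \approx 2607.6 + 133.5 i$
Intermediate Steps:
$m{\left(U \right)} = - \frac{3}{2 U}$ ($m{\left(U \right)} = - \frac{3}{U + U} = - \frac{3}{2 U}$)
$W = \frac{i \sqrt{282}}{4}$ ($W = \sqrt{\left(-21 - -3\right) - \frac{3}{2 \left(-4\right)}} = \sqrt{\left(-21 + 3\right) - - \frac{3}{8}} = \sqrt{-18 + \frac{3}{8}} = \sqrt{- \frac{141}{8}} = \frac{i \sqrt{282}}{4} \approx 4.1982 i$)
$\frac{\left(-1 + 6 \cdot 6\right) + 55}{W - 82} \left(-2382\right) = \frac{\left(-1 + 6 \cdot 6\right) + 55}{\frac{i \sqrt{282}}{4} - 82} \left(-2382\right) = \frac{\left(-1 + 36\right) + 55}{-82 + \frac{i \sqrt{282}}{4}} \left(-2382\right) = \frac{35 + 55}{-82 + \frac{i \sqrt{282}}{4}} \left(-2382\right) = \frac{90}{-82 + \frac{i \sqrt{282}}{4}} \left(-2382\right) = - \frac{214380}{-82 + \frac{i \sqrt{282}}{4}}$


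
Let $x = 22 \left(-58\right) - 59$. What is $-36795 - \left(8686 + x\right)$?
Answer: $-44146$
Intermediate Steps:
$x = -1335$ ($x = -1276 - 59 = -1335$)
$-36795 - \left(8686 + x\right) = -36795 - \left(8686 - 1335\right) = -36795 - 7351 = -44146$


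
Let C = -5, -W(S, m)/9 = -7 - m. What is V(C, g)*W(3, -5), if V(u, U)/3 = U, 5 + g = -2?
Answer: -378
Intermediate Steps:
W(S, m) = 63 + 9*m (W(S, m) = -9*(-7 - m) = 63 + 9*m)
g = -7 (g = -5 - 2 = -7)
V(u, U) = 3*U
V(C, g)*W(3, -5) = (3*(-7))*(63 + 9*(-5)) = -21*(63 - 45) = -21*18 = -378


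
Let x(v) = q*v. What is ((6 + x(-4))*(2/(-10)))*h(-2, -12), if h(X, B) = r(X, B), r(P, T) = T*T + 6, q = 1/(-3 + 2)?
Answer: -300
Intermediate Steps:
q = -1 (q = 1/(-1) = -1)
r(P, T) = 6 + T² (r(P, T) = T² + 6 = 6 + T²)
h(X, B) = 6 + B²
x(v) = -v
((6 + x(-4))*(2/(-10)))*h(-2, -12) = ((6 - 1*(-4))*(2/(-10)))*(6 + (-12)²) = ((6 + 4)*(2*(-⅒)))*(6 + 144) = (10*(-⅕))*150 = -2*150 = -300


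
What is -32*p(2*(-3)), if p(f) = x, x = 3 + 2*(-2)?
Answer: 32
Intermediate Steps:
x = -1 (x = 3 - 4 = -1)
p(f) = -1
-32*p(2*(-3)) = -32*(-1) = 32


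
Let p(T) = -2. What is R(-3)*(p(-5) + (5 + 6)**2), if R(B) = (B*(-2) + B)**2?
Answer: 1071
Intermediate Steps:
R(B) = B**2 (R(B) = (-2*B + B)**2 = (-B)**2 = B**2)
R(-3)*(p(-5) + (5 + 6)**2) = (-3)**2*(-2 + (5 + 6)**2) = 9*(-2 + 11**2) = 9*(-2 + 121) = 9*119 = 1071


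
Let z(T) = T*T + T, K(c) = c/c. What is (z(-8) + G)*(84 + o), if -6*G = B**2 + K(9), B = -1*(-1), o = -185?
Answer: -16867/3 ≈ -5622.3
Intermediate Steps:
K(c) = 1
B = 1
G = -1/3 (G = -(1**2 + 1)/6 = -(1 + 1)/6 = -1/6*2 = -1/3 ≈ -0.33333)
z(T) = T + T**2 (z(T) = T**2 + T = T + T**2)
(z(-8) + G)*(84 + o) = (-8*(1 - 8) - 1/3)*(84 - 185) = (-8*(-7) - 1/3)*(-101) = (56 - 1/3)*(-101) = (167/3)*(-101) = -16867/3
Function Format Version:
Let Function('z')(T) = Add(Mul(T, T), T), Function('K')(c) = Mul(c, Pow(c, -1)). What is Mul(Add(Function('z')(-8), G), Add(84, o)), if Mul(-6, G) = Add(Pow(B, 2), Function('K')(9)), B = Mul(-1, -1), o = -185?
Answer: Rational(-16867, 3) ≈ -5622.3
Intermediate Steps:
Function('K')(c) = 1
B = 1
G = Rational(-1, 3) (G = Mul(Rational(-1, 6), Add(Pow(1, 2), 1)) = Mul(Rational(-1, 6), Add(1, 1)) = Mul(Rational(-1, 6), 2) = Rational(-1, 3) ≈ -0.33333)
Function('z')(T) = Add(T, Pow(T, 2)) (Function('z')(T) = Add(Pow(T, 2), T) = Add(T, Pow(T, 2)))
Mul(Add(Function('z')(-8), G), Add(84, o)) = Mul(Add(Mul(-8, Add(1, -8)), Rational(-1, 3)), Add(84, -185)) = Mul(Add(Mul(-8, -7), Rational(-1, 3)), -101) = Mul(Add(56, Rational(-1, 3)), -101) = Mul(Rational(167, 3), -101) = Rational(-16867, 3)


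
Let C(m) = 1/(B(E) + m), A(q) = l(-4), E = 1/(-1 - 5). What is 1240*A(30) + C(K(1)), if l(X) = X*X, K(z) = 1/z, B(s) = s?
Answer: 99206/5 ≈ 19841.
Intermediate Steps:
E = -1/6 (E = 1/(-6) = -1/6 ≈ -0.16667)
l(X) = X**2
A(q) = 16 (A(q) = (-4)**2 = 16)
C(m) = 1/(-1/6 + m)
1240*A(30) + C(K(1)) = 1240*16 + 6/(-1 + 6/1) = 19840 + 6/(-1 + 6*1) = 19840 + 6/(-1 + 6) = 19840 + 6/5 = 99206/5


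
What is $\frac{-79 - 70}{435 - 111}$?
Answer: $- \frac{149}{324} \approx -0.45988$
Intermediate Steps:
$\frac{-79 - 70}{435 - 111} = - \frac{149}{324}$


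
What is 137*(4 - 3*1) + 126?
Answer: 263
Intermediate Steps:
137*(4 - 3*1) + 126 = 137*(4 - 3) + 126 = 137*1 + 126 = 137 + 126 = 263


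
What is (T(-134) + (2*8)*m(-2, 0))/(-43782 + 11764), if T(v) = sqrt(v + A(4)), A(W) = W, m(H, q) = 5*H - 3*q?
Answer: 80/16009 - I*sqrt(130)/32018 ≈ 0.0049972 - 0.0003561*I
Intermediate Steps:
m(H, q) = -3*q + 5*H
T(v) = sqrt(4 + v) (T(v) = sqrt(v + 4) = sqrt(4 + v))
(T(-134) + (2*8)*m(-2, 0))/(-43782 + 11764) = (sqrt(4 - 134) + (2*8)*(-3*0 + 5*(-2)))/(-43782 + 11764) = (sqrt(-130) + 16*(0 - 10))/(-32018) = (I*sqrt(130) + 16*(-10))*(-1/32018) = (I*sqrt(130) - 160)*(-1/32018) = (-160 + I*sqrt(130))*(-1/32018) = 80/16009 - I*sqrt(130)/32018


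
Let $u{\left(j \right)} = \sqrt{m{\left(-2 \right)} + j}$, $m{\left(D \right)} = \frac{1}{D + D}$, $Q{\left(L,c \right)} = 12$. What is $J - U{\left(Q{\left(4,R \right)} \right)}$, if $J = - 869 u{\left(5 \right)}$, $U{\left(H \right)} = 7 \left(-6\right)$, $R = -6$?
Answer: $42 - \frac{869 \sqrt{19}}{2} \approx -1851.9$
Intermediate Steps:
$m{\left(D \right)} = \frac{1}{2 D}$
$U{\left(H \right)} = -42$
$u{\left(j \right)} = \sqrt{- \frac{1}{4} + j}$ ($u{\left(j \right)} = \sqrt{\frac{1}{2 \left(-2\right)} + j} = \sqrt{\frac{1}{2} \left(- \frac{1}{2}\right) + j} = \sqrt{- \frac{1}{4} + j}$)
$J = - \frac{869 \sqrt{19}}{2}$ ($J = - 869 \frac{\sqrt{-1 + 4 \cdot 5}}{2} = - 869 \frac{\sqrt{-1 + 20}}{2} = - 869 \frac{\sqrt{19}}{2} = - \frac{869 \sqrt{19}}{2} \approx -1893.9$)
$J - U{\left(Q{\left(4,R \right)} \right)} = - \frac{869 \sqrt{19}}{2} - -42 = - \frac{869 \sqrt{19}}{2} + 42 = 42 - \frac{869 \sqrt{19}}{2}$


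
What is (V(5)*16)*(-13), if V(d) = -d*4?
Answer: 4160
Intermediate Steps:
V(d) = -4*d
(V(5)*16)*(-13) = (-4*5*16)*(-13) = -20*16*(-13) = -320*(-13) = 4160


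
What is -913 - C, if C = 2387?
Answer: -3300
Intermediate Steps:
-913 - C = -913 - 1*2387 = -913 - 2387 = -3300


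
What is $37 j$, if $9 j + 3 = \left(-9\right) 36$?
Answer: $- \frac{4033}{3} \approx -1344.3$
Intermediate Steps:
$j = - \frac{109}{3}$ ($j = - \frac{1}{3} + \frac{\left(-9\right) 36}{9} = - \frac{1}{3} + \frac{1}{9} \left(-324\right) = - \frac{1}{3} - 36 = - \frac{109}{3} \approx -36.333$)
$37 j = 37 \left(- \frac{109}{3}\right) = - \frac{4033}{3}$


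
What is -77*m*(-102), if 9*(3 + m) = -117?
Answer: -125664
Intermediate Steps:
m = -16 (m = -3 + (⅑)*(-117) = -3 - 13 = -16)
-77*m*(-102) = -77*(-16)*(-102) = 1232*(-102) = -125664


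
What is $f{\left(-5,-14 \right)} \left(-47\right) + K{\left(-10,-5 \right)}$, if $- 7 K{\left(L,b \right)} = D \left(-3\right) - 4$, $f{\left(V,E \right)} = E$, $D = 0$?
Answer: $\frac{4610}{7} \approx 658.57$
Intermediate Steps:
$K{\left(L,b \right)} = \frac{4}{7}$ ($K{\left(L,b \right)} = - \frac{0 \left(-3\right) - 4}{7} = - \frac{0 - 4}{7} = \left(- \frac{1}{7}\right) \left(-4\right) = \frac{4}{7}$)
$f{\left(-5,-14 \right)} \left(-47\right) + K{\left(-10,-5 \right)} = \left(-14\right) \left(-47\right) + \frac{4}{7} = 658 + \frac{4}{7} = \frac{4610}{7}$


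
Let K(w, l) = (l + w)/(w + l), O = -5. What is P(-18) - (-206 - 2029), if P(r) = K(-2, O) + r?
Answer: 2218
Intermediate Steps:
K(w, l) = 1 (K(w, l) = (l + w)/(l + w) = 1)
P(r) = 1 + r
P(-18) - (-206 - 2029) = (1 - 18) - (-206 - 2029) = -17 - 1*(-2235) = -17 + 2235 = 2218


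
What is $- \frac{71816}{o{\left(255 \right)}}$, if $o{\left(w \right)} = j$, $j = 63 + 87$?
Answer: $- \frac{35908}{75} \approx -478.77$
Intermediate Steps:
$j = 150$
$o{\left(w \right)} = 150$
$- \frac{71816}{o{\left(255 \right)}} = - \frac{71816}{150} = \left(-71816\right) \frac{1}{150} = - \frac{35908}{75}$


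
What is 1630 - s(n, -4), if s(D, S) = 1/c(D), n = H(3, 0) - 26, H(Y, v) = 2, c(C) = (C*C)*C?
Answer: 22533121/13824 ≈ 1630.0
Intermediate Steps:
c(C) = C**3 (c(C) = C**2*C = C**3)
n = -24 (n = 2 - 26 = -24)
s(D, S) = D**(-3) (s(D, S) = 1/(D**3) = D**(-3))
1630 - s(n, -4) = 1630 - 1/(-24)**3 = 1630 - 1*(-1/13824) = 1630 + 1/13824 = 22533121/13824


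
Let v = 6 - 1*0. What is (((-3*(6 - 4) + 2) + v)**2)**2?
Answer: 16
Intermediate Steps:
v = 6 (v = 6 + 0 = 6)
(((-3*(6 - 4) + 2) + v)**2)**2 = (((-3*(6 - 4) + 2) + 6)**2)**2 = (((-3*2 + 2) + 6)**2)**2 = (((-6 + 2) + 6)**2)**2 = ((-4 + 6)**2)**2 = (2**2)**2 = 4**2 = 16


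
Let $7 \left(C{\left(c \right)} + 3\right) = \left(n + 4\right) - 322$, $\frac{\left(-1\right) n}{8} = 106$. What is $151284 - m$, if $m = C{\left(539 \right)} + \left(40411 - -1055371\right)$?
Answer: $- \frac{6610299}{7} \approx -9.4433 \cdot 10^{5}$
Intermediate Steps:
$n = -848$ ($n = \left(-8\right) 106 = -848$)
$C{\left(c \right)} = - \frac{1187}{7}$ ($C{\left(c \right)} = -3 + \frac{\left(-848 + 4\right) - 322}{7} = -3 + \frac{-844 - 322}{7} = -3 + \frac{1}{7} \left(-1166\right) = -3 - \frac{1166}{7} = - \frac{1187}{7}$)
$m = \frac{7669287}{7}$ ($m = - \frac{1187}{7} + \left(40411 - -1055371\right) = - \frac{1187}{7} + \left(40411 + 1055371\right) = - \frac{1187}{7} + 1095782 = \frac{7669287}{7} \approx 1.0956 \cdot 10^{6}$)
$151284 - m = 151284 - \frac{7669287}{7} = - \frac{6610299}{7}$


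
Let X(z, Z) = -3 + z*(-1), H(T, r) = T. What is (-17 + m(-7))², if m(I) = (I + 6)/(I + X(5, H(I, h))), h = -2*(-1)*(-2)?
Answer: 64516/225 ≈ 286.74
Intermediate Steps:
h = -4 (h = 2*(-2) = -4)
X(z, Z) = -3 - z
m(I) = (6 + I)/(-8 + I) (m(I) = (I + 6)/(I + (-3 - 1*5)) = (6 + I)/(I + (-3 - 5)) = (6 + I)/(I - 8) = (6 + I)/(-8 + I))
(-17 + m(-7))² = (-17 + (6 - 7)/(-8 - 7))² = (-17 - 1/(-15))² = (-17 - 1/15*(-1))² = (-17 + 1/15)² = (-254/15)² = 64516/225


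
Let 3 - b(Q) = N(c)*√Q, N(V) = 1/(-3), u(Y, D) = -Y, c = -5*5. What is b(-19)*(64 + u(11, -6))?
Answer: 159 + 53*I*√19/3 ≈ 159.0 + 77.007*I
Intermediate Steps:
c = -25
N(V) = -⅓
b(Q) = 3 + √Q/3 (b(Q) = 3 - (-1)*√Q/3 = 3 + √Q/3)
b(-19)*(64 + u(11, -6)) = (3 + √(-19)/3)*(64 - 1*11) = (3 + (I*√19)/3)*(64 - 11) = (3 + I*√19/3)*53 = 159 + 53*I*√19/3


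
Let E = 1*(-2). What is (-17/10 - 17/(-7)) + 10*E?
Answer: -1349/70 ≈ -19.271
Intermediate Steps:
E = -2
(-17/10 - 17/(-7)) + 10*E = (-17/10 - 17/(-7)) + 10*(-2) = (-17*1/10 - 17*(-1/7)) - 20 = (-17/10 + 17/7) - 20 = 51/70 - 20 = -1349/70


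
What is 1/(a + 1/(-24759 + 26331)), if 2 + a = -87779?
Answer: -1572/137991731 ≈ -1.1392e-5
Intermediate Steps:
a = -87781 (a = -2 - 87779 = -87781)
1/(a + 1/(-24759 + 26331)) = 1/(-87781 + 1/(-24759 + 26331)) = 1/(-87781 + 1/1572) = 1/(-137991731/1572) = -1572/137991731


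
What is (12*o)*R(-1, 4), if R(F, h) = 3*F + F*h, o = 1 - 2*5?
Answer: 756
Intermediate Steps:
o = -9 (o = 1 - 10 = -9)
(12*o)*R(-1, 4) = (12*(-9))*(-(3 + 4)) = -(-108)*7 = -108*(-7) = 756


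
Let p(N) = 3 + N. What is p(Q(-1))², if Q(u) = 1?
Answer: 16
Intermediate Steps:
p(Q(-1))² = (3 + 1)² = 4² = 16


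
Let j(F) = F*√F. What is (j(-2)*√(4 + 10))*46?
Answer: -184*I*√7 ≈ -486.82*I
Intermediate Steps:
j(F) = F^(3/2)
(j(-2)*√(4 + 10))*46 = ((-2)^(3/2)*√(4 + 10))*46 = ((-2*I*√2)*√14)*46 = -4*I*√7*46 = -184*I*√7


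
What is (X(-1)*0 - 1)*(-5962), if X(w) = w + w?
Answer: 5962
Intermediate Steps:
X(w) = 2*w
(X(-1)*0 - 1)*(-5962) = ((2*(-1))*0 - 1)*(-5962) = (-2*0 - 1)*(-5962) = (0 - 1)*(-5962) = -1*(-5962) = 5962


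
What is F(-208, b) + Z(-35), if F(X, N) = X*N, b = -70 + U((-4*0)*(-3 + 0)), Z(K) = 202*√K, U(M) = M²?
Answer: 14560 + 202*I*√35 ≈ 14560.0 + 1195.0*I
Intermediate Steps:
b = -70 (b = -70 + ((-4*0)*(-3 + 0))² = -70 + (0*(-3))² = -70 + 0² = -70 + 0 = -70)
F(X, N) = N*X
F(-208, b) + Z(-35) = -70*(-208) + 202*√(-35) = 14560 + 202*(I*√35) = 14560 + 202*I*√35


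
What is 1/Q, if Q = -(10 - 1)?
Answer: -⅑ ≈ -0.11111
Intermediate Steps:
Q = -9 (Q = -1*9 = -9)
1/Q = 1/(-9) = -⅑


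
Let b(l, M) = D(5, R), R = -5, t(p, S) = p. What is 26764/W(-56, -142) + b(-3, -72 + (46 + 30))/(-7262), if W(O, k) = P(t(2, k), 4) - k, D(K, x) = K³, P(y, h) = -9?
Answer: 194343543/965846 ≈ 201.22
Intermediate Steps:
W(O, k) = -9 - k
b(l, M) = 125 (b(l, M) = 5³ = 125)
26764/W(-56, -142) + b(-3, -72 + (46 + 30))/(-7262) = 26764/(-9 - 1*(-142)) + 125/(-7262) = 26764/(-9 + 142) + 125*(-1/7262) = 26764/133 - 125/7262 = 194343543/965846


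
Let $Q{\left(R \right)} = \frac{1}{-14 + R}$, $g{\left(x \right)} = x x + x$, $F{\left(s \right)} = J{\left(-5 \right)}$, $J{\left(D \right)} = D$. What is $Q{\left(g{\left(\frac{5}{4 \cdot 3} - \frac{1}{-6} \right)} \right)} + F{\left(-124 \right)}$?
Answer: $- \frac{9559}{1883} \approx -5.0765$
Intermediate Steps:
$F{\left(s \right)} = -5$
$g{\left(x \right)} = x + x^{2}$ ($g{\left(x \right)} = x^{2} + x = x + x^{2}$)
$Q{\left(g{\left(\frac{5}{4 \cdot 3} - \frac{1}{-6} \right)} \right)} + F{\left(-124 \right)} = \frac{1}{-14 + \left(\frac{5}{4 \cdot 3} - \frac{1}{-6}\right) \left(1 + \left(\frac{5}{4 \cdot 3} - \frac{1}{-6}\right)\right)} - 5 = \frac{1}{-14 + \left(\frac{5}{12} - - \frac{1}{6}\right) \left(1 - \left(- \frac{1}{6} - \frac{5}{12}\right)\right)} - 5 = \frac{1}{-14 + \left(5 \cdot \frac{1}{12} + \frac{1}{6}\right) \left(1 + \left(5 \cdot \frac{1}{12} + \frac{1}{6}\right)\right)} - 5 = \frac{1}{-14 + \left(\frac{5}{12} + \frac{1}{6}\right) \left(1 + \left(\frac{5}{12} + \frac{1}{6}\right)\right)} - 5 = \frac{1}{-14 + \frac{7 \left(1 + \frac{7}{12}\right)}{12}} - 5 = \frac{1}{-14 + \frac{7}{12} \cdot \frac{19}{12}} - 5 = \frac{1}{-14 + \frac{133}{144}} - 5 = \frac{1}{- \frac{1883}{144}} - 5 = - \frac{144}{1883} - 5 = - \frac{9559}{1883}$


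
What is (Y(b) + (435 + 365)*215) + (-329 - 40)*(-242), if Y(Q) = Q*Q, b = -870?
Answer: 1018198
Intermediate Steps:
Y(Q) = Q²
(Y(b) + (435 + 365)*215) + (-329 - 40)*(-242) = ((-870)² + (435 + 365)*215) + (-329 - 40)*(-242) = (756900 + 800*215) - 369*(-242) = (756900 + 172000) + 89298 = 928900 + 89298 = 1018198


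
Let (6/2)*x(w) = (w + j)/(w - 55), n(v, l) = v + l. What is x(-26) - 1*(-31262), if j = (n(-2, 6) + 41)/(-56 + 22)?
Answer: 258287573/8262 ≈ 31262.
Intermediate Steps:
n(v, l) = l + v
j = -45/34 (j = ((6 - 2) + 41)/(-56 + 22) = (4 + 41)/(-34) = 45*(-1/34) = -45/34 ≈ -1.3235)
x(w) = (-45/34 + w)/(3*(-55 + w)) (x(w) = ((w - 45/34)/(w - 55))/3 = ((-45/34 + w)/(-55 + w))/3 = (-45/34 + w)/(3*(-55 + w)))
x(-26) - 1*(-31262) = (-45 + 34*(-26))/(102*(-55 - 26)) - 1*(-31262) = (1/102)*(-45 - 884)/(-81) + 31262 = (1/102)*(-1/81)*(-929) + 31262 = 929/8262 + 31262 = 258287573/8262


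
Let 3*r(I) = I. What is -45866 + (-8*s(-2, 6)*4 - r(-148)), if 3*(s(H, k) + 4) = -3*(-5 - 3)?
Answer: -137834/3 ≈ -45945.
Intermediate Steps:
r(I) = I/3
s(H, k) = 4 (s(H, k) = -4 + (-3*(-5 - 3))/3 = -4 + (-3*(-8))/3 = -4 + (⅓)*24 = -4 + 8 = 4)
-45866 + (-8*s(-2, 6)*4 - r(-148)) = -45866 + (-8*4*4 - (-148)/3) = -45866 + (-32*4 - 1*(-148/3)) = -45866 + (-128 + 148/3) = -45866 - 236/3 = -137834/3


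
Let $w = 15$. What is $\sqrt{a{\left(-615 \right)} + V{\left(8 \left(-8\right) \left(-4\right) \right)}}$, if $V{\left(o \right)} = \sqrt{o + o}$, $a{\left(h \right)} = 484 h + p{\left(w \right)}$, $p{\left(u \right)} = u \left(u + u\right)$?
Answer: $\sqrt{-297210 + 16 \sqrt{2}} \approx 545.15 i$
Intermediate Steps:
$p{\left(u \right)} = 2 u^{2}$ ($p{\left(u \right)} = u 2 u = 2 u^{2}$)
$a{\left(h \right)} = 450 + 484 h$ ($a{\left(h \right)} = 484 h + 2 \cdot 15^{2} = 484 h + 2 \cdot 225 = 484 h + 450 = 450 + 484 h$)
$V{\left(o \right)} = \sqrt{2} \sqrt{o}$ ($V{\left(o \right)} = \sqrt{2 o} = \sqrt{2} \sqrt{o}$)
$\sqrt{a{\left(-615 \right)} + V{\left(8 \left(-8\right) \left(-4\right) \right)}} = \sqrt{\left(450 + 484 \left(-615\right)\right) + \sqrt{2} \sqrt{8 \left(-8\right) \left(-4\right)}} = \sqrt{\left(450 - 297660\right) + \sqrt{2} \sqrt{\left(-64\right) \left(-4\right)}} = \sqrt{-297210 + \sqrt{2} \sqrt{256}} = \sqrt{-297210 + \sqrt{2} \cdot 16} = \sqrt{-297210 + 16 \sqrt{2}}$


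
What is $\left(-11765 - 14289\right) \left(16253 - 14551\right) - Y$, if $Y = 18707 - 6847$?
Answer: $-44355768$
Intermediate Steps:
$Y = 11860$ ($Y = 18707 - 6847 = 11860$)
$\left(-11765 - 14289\right) \left(16253 - 14551\right) - Y = \left(-11765 - 14289\right) \left(16253 - 14551\right) - 11860 = \left(-26054\right) 1702 - 11860 = -44343908 - 11860 = -44355768$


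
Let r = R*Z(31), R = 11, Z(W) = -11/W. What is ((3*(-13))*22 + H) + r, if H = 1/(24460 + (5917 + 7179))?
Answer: -1003458733/1164236 ≈ -861.90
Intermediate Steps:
r = -121/31 (r = 11*(-11/31) = -121/31 ≈ -3.9032)
H = 1/37556 (H = 1/(24460 + 13096) = 1/37556 ≈ 2.6627e-5)
((3*(-13))*22 + H) + r = ((3*(-13))*22 + 1/37556) - 121/31 = (-39*22 + 1/37556) - 121/31 = (-858 + 1/37556) - 121/31 = -32223047/37556 - 121/31 = -1003458733/1164236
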